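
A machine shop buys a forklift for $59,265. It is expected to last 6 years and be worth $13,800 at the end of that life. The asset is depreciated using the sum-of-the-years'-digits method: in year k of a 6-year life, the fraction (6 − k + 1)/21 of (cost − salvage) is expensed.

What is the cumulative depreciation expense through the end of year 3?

Depreciable base = $59,265 − $13,800 = $45,465.
Sum of the years' digits = 6+5+4+3+2+1 = 21.
Year 1: $45,465 × 6/21 = $12,990. Book value $46,275.
Year 2: $45,465 × 5/21 = $10,825. Book value $35,450.
Year 3: $45,465 × 4/21 = $8,660. Book value $26,790.
Accumulated through year 3 = $59,265 − $26,790 = $32,475.

$32,475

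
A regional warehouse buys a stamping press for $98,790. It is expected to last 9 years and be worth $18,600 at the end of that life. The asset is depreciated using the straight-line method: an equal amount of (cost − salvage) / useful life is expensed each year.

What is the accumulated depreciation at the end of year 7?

Depreciable base = $98,790 − $18,600 = $80,190.
Annual expense = $80,190 / 9 = $8,910.
End of year 1: book value $89,880.
End of year 2: book value $80,970.
End of year 3: book value $72,060.
End of year 4: book value $63,150.
End of year 5: book value $54,240.
End of year 6: book value $45,330.
End of year 7: book value $36,420.
Accumulated through year 7 = $98,790 − $36,420 = $62,370.

$62,370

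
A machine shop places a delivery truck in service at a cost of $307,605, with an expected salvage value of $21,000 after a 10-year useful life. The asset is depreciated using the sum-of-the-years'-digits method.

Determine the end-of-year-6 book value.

Depreciable base = $307,605 − $21,000 = $286,605.
Sum of the years' digits = 10+9+8+7+6+5+4+3+2+1 = 55.
Year 1: $286,605 × 10/55 = $52,110. Book value $255,495.
Year 2: $286,605 × 9/55 = $46,899. Book value $208,596.
Year 3: $286,605 × 8/55 = $41,688. Book value $166,908.
Year 4: $286,605 × 7/55 = $36,477. Book value $130,431.
Year 5: $286,605 × 6/55 = $31,266. Book value $99,165.
Year 6: $286,605 × 5/55 = $26,055. Book value $73,110.

$73,110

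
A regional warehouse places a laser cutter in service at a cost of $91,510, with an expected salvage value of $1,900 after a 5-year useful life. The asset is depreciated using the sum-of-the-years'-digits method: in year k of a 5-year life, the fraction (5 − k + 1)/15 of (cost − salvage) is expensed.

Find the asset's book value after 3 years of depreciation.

Depreciable base = $91,510 − $1,900 = $89,610.
Sum of the years' digits = 5+4+3+2+1 = 15.
Year 1: $89,610 × 5/15 = $29,870. Book value $61,640.
Year 2: $89,610 × 4/15 = $23,896. Book value $37,744.
Year 3: $89,610 × 3/15 = $17,922. Book value $19,822.

$19,822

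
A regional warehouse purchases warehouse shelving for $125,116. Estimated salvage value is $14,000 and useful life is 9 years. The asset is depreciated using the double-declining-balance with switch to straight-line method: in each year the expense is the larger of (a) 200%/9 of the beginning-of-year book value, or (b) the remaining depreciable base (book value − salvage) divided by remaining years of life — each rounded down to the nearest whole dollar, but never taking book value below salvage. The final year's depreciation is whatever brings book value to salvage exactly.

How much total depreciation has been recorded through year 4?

Depreciable base = $125,116 − $14,000 = $111,116.
Year 1: DB = ⌊$125,116 × 200%/9⌋ = $27,803; SL = ⌊$111,116/9⌋ = $12,346 → take DB $27,803. Book value $97,313.
Year 2: DB = ⌊$97,313 × 200%/9⌋ = $21,625; SL = ⌊$83,313/8⌋ = $10,414 → take DB $21,625. Book value $75,688.
Year 3: DB = ⌊$75,688 × 200%/9⌋ = $16,819; SL = ⌊$61,688/7⌋ = $8,812 → take DB $16,819. Book value $58,869.
Year 4: DB = ⌊$58,869 × 200%/9⌋ = $13,082; SL = ⌊$44,869/6⌋ = $7,478 → take DB $13,082. Book value $45,787.
Accumulated through year 4 = $125,116 − $45,787 = $79,329.

$79,329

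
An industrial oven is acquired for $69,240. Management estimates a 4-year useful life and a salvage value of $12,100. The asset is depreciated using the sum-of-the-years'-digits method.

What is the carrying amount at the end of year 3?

$17,814

Depreciable base = $69,240 − $12,100 = $57,140.
Sum of the years' digits = 4+3+2+1 = 10.
Year 1: $57,140 × 4/10 = $22,856. Book value $46,384.
Year 2: $57,140 × 3/10 = $17,142. Book value $29,242.
Year 3: $57,140 × 2/10 = $11,428. Book value $17,814.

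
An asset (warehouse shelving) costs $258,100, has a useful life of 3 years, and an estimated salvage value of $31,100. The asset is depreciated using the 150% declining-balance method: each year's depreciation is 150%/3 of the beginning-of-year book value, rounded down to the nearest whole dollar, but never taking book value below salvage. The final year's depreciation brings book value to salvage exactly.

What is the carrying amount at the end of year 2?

Depreciable base = $258,100 − $31,100 = $227,000.
Year 1: ⌊$258,100 × 150%/3⌋ = $129,050. Book value $129,050.
Year 2: ⌊$129,050 × 150%/3⌋ = $64,525. Book value $64,525.

$64,525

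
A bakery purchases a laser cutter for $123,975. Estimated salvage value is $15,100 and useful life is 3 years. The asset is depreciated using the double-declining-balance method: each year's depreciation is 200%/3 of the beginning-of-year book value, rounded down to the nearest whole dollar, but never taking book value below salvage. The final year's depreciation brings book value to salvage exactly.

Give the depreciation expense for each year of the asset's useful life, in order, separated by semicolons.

$82,650; $26,225; $0

Depreciable base = $123,975 − $15,100 = $108,875.
Year 1: ⌊$123,975 × 200%/3⌋ = $82,650. Book value $41,325.
Year 2: ⌊$41,325 × 200%/3⌋ = $27,550, capped at $26,225. Book value $15,100.
Year 3 (final): $15,100 − $15,100 = $0. Book value $15,100.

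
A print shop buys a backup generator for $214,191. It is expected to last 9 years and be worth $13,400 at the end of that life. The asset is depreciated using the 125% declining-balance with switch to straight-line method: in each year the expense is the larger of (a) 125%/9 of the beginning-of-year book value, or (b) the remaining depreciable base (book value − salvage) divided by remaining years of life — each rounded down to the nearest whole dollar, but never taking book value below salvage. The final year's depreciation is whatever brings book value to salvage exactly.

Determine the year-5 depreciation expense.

Depreciable base = $214,191 − $13,400 = $200,791.
Year 1: DB = ⌊$214,191 × 125%/9⌋ = $29,748; SL = ⌊$200,791/9⌋ = $22,310 → take DB $29,748. Book value $184,443.
Year 2: DB = ⌊$184,443 × 125%/9⌋ = $25,617; SL = ⌊$171,043/8⌋ = $21,380 → take DB $25,617. Book value $158,826.
Year 3: DB = ⌊$158,826 × 125%/9⌋ = $22,059; SL = ⌊$145,426/7⌋ = $20,775 → take DB $22,059. Book value $136,767.
Year 4: DB = ⌊$136,767 × 125%/9⌋ = $18,995; SL = ⌊$123,367/6⌋ = $20,561 → take SL $20,561. Book value $116,206.
Year 5: DB = ⌊$116,206 × 125%/9⌋ = $16,139; SL = ⌊$102,806/5⌋ = $20,561 → take SL $20,561. Book value $95,645.

$20,561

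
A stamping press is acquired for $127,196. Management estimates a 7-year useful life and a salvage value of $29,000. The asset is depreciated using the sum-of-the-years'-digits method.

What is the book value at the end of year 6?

$32,507

Depreciable base = $127,196 − $29,000 = $98,196.
Sum of the years' digits = 7+6+5+4+3+2+1 = 28.
Year 1: $98,196 × 7/28 = $24,549. Book value $102,647.
Year 2: $98,196 × 6/28 = $21,042. Book value $81,605.
Year 3: $98,196 × 5/28 = $17,535. Book value $64,070.
Year 4: $98,196 × 4/28 = $14,028. Book value $50,042.
Year 5: $98,196 × 3/28 = $10,521. Book value $39,521.
Year 6: $98,196 × 2/28 = $7,014. Book value $32,507.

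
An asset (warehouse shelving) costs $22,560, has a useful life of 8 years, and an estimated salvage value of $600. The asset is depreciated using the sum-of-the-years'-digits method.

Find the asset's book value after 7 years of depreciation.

Depreciable base = $22,560 − $600 = $21,960.
Sum of the years' digits = 8+7+6+5+4+3+2+1 = 36.
Year 1: $21,960 × 8/36 = $4,880. Book value $17,680.
Year 2: $21,960 × 7/36 = $4,270. Book value $13,410.
Year 3: $21,960 × 6/36 = $3,660. Book value $9,750.
Year 4: $21,960 × 5/36 = $3,050. Book value $6,700.
Year 5: $21,960 × 4/36 = $2,440. Book value $4,260.
Year 6: $21,960 × 3/36 = $1,830. Book value $2,430.
Year 7: $21,960 × 2/36 = $1,220. Book value $1,210.

$1,210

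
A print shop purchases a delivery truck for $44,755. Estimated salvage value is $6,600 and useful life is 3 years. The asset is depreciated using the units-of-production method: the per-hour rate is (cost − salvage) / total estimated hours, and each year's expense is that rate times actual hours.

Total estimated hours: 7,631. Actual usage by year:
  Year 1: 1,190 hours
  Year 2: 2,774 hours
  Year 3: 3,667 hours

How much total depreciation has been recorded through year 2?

Depreciable base = $44,755 − $6,600 = $38,155.
Rate = $38,155 / 7,631 hours = $5 per hour.
Year 1: 1,190 × $5 = $5,950. Book value $38,805.
Year 2: 2,774 × $5 = $13,870. Book value $24,935.
Accumulated through year 2 = $44,755 − $24,935 = $19,820.

$19,820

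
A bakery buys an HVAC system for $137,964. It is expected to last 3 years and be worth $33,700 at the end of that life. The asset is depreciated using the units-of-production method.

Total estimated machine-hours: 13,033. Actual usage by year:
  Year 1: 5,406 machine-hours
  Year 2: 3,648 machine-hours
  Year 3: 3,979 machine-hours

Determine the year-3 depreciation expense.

Depreciable base = $137,964 − $33,700 = $104,264.
Rate = $104,264 / 13,033 machine-hours = $8 per machine-hour.
Year 1: 5,406 × $8 = $43,248. Book value $94,716.
Year 2: 3,648 × $8 = $29,184. Book value $65,532.
Year 3: 3,979 × $8 = $31,832. Book value $33,700.

$31,832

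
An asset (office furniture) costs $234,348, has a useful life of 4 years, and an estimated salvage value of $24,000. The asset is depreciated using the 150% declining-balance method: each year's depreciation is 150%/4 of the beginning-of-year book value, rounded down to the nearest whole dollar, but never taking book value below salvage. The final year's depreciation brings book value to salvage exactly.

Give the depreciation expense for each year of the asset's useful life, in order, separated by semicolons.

$87,880; $54,925; $34,328; $33,215

Depreciable base = $234,348 − $24,000 = $210,348.
Year 1: ⌊$234,348 × 150%/4⌋ = $87,880. Book value $146,468.
Year 2: ⌊$146,468 × 150%/4⌋ = $54,925. Book value $91,543.
Year 3: ⌊$91,543 × 150%/4⌋ = $34,328. Book value $57,215.
Year 4 (final): $57,215 − $24,000 = $33,215. Book value $24,000.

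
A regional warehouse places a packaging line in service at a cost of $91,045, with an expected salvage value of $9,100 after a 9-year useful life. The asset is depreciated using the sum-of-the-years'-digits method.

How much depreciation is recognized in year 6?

$7,284

Depreciable base = $91,045 − $9,100 = $81,945.
Sum of the years' digits = 9+8+7+6+5+4+3+2+1 = 45.
Year 1: $81,945 × 9/45 = $16,389. Book value $74,656.
Year 2: $81,945 × 8/45 = $14,568. Book value $60,088.
Year 3: $81,945 × 7/45 = $12,747. Book value $47,341.
Year 4: $81,945 × 6/45 = $10,926. Book value $36,415.
Year 5: $81,945 × 5/45 = $9,105. Book value $27,310.
Year 6: $81,945 × 4/45 = $7,284. Book value $20,026.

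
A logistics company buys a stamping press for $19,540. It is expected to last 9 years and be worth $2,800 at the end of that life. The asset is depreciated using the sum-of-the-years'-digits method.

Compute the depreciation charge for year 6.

$1,488

Depreciable base = $19,540 − $2,800 = $16,740.
Sum of the years' digits = 9+8+7+6+5+4+3+2+1 = 45.
Year 1: $16,740 × 9/45 = $3,348. Book value $16,192.
Year 2: $16,740 × 8/45 = $2,976. Book value $13,216.
Year 3: $16,740 × 7/45 = $2,604. Book value $10,612.
Year 4: $16,740 × 6/45 = $2,232. Book value $8,380.
Year 5: $16,740 × 5/45 = $1,860. Book value $6,520.
Year 6: $16,740 × 4/45 = $1,488. Book value $5,032.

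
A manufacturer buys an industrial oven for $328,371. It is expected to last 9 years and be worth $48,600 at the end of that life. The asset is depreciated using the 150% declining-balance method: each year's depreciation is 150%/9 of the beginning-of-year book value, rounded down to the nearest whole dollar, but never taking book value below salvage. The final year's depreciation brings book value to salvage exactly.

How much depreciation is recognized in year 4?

Depreciable base = $328,371 − $48,600 = $279,771.
Year 1: ⌊$328,371 × 150%/9⌋ = $54,728. Book value $273,643.
Year 2: ⌊$273,643 × 150%/9⌋ = $45,607. Book value $228,036.
Year 3: ⌊$228,036 × 150%/9⌋ = $38,006. Book value $190,030.
Year 4: ⌊$190,030 × 150%/9⌋ = $31,671. Book value $158,359.

$31,671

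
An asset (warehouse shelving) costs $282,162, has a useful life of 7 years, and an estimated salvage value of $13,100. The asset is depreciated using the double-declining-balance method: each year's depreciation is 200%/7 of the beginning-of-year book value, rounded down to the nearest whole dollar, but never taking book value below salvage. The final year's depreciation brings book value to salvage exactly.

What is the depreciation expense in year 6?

$14,990

Depreciable base = $282,162 − $13,100 = $269,062.
Year 1: ⌊$282,162 × 200%/7⌋ = $80,617. Book value $201,545.
Year 2: ⌊$201,545 × 200%/7⌋ = $57,584. Book value $143,961.
Year 3: ⌊$143,961 × 200%/7⌋ = $41,131. Book value $102,830.
Year 4: ⌊$102,830 × 200%/7⌋ = $29,380. Book value $73,450.
Year 5: ⌊$73,450 × 200%/7⌋ = $20,985. Book value $52,465.
Year 6: ⌊$52,465 × 200%/7⌋ = $14,990. Book value $37,475.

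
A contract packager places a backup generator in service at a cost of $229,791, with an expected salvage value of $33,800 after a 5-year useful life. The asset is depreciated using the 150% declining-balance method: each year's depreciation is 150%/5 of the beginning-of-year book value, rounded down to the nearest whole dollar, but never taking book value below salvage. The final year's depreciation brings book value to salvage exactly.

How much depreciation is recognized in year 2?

Depreciable base = $229,791 − $33,800 = $195,991.
Year 1: ⌊$229,791 × 150%/5⌋ = $68,937. Book value $160,854.
Year 2: ⌊$160,854 × 150%/5⌋ = $48,256. Book value $112,598.

$48,256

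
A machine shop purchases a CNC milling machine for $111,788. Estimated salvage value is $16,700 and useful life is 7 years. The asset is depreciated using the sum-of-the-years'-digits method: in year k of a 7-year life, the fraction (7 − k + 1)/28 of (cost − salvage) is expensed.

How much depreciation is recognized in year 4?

$13,584

Depreciable base = $111,788 − $16,700 = $95,088.
Sum of the years' digits = 7+6+5+4+3+2+1 = 28.
Year 1: $95,088 × 7/28 = $23,772. Book value $88,016.
Year 2: $95,088 × 6/28 = $20,376. Book value $67,640.
Year 3: $95,088 × 5/28 = $16,980. Book value $50,660.
Year 4: $95,088 × 4/28 = $13,584. Book value $37,076.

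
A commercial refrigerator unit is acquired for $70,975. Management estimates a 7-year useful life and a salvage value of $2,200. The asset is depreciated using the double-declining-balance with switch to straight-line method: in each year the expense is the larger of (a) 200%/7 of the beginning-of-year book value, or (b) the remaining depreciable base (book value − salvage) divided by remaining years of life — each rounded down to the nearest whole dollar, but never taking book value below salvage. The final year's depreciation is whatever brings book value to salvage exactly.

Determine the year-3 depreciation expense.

Depreciable base = $70,975 − $2,200 = $68,775.
Year 1: DB = ⌊$70,975 × 200%/7⌋ = $20,278; SL = ⌊$68,775/7⌋ = $9,825 → take DB $20,278. Book value $50,697.
Year 2: DB = ⌊$50,697 × 200%/7⌋ = $14,484; SL = ⌊$48,497/6⌋ = $8,082 → take DB $14,484. Book value $36,213.
Year 3: DB = ⌊$36,213 × 200%/7⌋ = $10,346; SL = ⌊$34,013/5⌋ = $6,802 → take DB $10,346. Book value $25,867.

$10,346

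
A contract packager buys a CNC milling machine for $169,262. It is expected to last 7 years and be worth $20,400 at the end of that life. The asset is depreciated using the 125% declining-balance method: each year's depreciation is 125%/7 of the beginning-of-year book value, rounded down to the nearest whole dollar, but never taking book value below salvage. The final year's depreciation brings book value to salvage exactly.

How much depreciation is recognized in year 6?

$11,303

Depreciable base = $169,262 − $20,400 = $148,862.
Year 1: ⌊$169,262 × 125%/7⌋ = $30,225. Book value $139,037.
Year 2: ⌊$139,037 × 125%/7⌋ = $24,828. Book value $114,209.
Year 3: ⌊$114,209 × 125%/7⌋ = $20,394. Book value $93,815.
Year 4: ⌊$93,815 × 125%/7⌋ = $16,752. Book value $77,063.
Year 5: ⌊$77,063 × 125%/7⌋ = $13,761. Book value $63,302.
Year 6: ⌊$63,302 × 125%/7⌋ = $11,303. Book value $51,999.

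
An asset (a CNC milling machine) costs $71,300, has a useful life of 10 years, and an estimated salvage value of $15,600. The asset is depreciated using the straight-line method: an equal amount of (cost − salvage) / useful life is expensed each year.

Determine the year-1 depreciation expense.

$5,570

Depreciable base = $71,300 − $15,600 = $55,700.
Annual expense = $55,700 / 10 = $5,570.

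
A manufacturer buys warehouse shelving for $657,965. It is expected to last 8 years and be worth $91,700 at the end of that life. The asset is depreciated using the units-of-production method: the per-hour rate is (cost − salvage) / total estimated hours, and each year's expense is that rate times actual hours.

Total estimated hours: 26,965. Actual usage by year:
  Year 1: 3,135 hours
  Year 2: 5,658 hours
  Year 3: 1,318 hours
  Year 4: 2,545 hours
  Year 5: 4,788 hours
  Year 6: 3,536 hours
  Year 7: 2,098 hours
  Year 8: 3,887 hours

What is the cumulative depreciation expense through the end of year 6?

$440,580

Depreciable base = $657,965 − $91,700 = $566,265.
Rate = $566,265 / 26,965 hours = $21 per hour.
Year 1: 3,135 × $21 = $65,835. Book value $592,130.
Year 2: 5,658 × $21 = $118,818. Book value $473,312.
Year 3: 1,318 × $21 = $27,678. Book value $445,634.
Year 4: 2,545 × $21 = $53,445. Book value $392,189.
Year 5: 4,788 × $21 = $100,548. Book value $291,641.
Year 6: 3,536 × $21 = $74,256. Book value $217,385.
Accumulated through year 6 = $657,965 − $217,385 = $440,580.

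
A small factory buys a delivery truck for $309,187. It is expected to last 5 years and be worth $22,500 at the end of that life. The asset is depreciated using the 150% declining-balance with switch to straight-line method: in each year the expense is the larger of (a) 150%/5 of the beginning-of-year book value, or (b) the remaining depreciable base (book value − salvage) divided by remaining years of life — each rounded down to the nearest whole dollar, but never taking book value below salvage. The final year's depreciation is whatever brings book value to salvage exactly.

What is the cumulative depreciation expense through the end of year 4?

Depreciable base = $309,187 − $22,500 = $286,687.
Year 1: DB = ⌊$309,187 × 150%/5⌋ = $92,756; SL = ⌊$286,687/5⌋ = $57,337 → take DB $92,756. Book value $216,431.
Year 2: DB = ⌊$216,431 × 150%/5⌋ = $64,929; SL = ⌊$193,931/4⌋ = $48,482 → take DB $64,929. Book value $151,502.
Year 3: DB = ⌊$151,502 × 150%/5⌋ = $45,450; SL = ⌊$129,002/3⌋ = $43,000 → take DB $45,450. Book value $106,052.
Year 4: DB = ⌊$106,052 × 150%/5⌋ = $31,815; SL = ⌊$83,552/2⌋ = $41,776 → take SL $41,776. Book value $64,276.
Accumulated through year 4 = $309,187 − $64,276 = $244,911.

$244,911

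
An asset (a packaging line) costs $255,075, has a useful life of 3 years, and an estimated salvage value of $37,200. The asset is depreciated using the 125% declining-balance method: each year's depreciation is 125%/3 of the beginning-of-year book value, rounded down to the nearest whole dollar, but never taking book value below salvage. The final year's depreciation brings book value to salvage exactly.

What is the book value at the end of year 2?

Depreciable base = $255,075 − $37,200 = $217,875.
Year 1: ⌊$255,075 × 125%/3⌋ = $106,281. Book value $148,794.
Year 2: ⌊$148,794 × 125%/3⌋ = $61,997. Book value $86,797.

$86,797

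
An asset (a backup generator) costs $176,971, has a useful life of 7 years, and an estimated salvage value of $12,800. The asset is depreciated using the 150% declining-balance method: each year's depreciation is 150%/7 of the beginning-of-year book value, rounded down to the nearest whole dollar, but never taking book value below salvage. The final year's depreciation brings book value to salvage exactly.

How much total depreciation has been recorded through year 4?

$109,523

Depreciable base = $176,971 − $12,800 = $164,171.
Year 1: ⌊$176,971 × 150%/7⌋ = $37,922. Book value $139,049.
Year 2: ⌊$139,049 × 150%/7⌋ = $29,796. Book value $109,253.
Year 3: ⌊$109,253 × 150%/7⌋ = $23,411. Book value $85,842.
Year 4: ⌊$85,842 × 150%/7⌋ = $18,394. Book value $67,448.
Accumulated through year 4 = $176,971 − $67,448 = $109,523.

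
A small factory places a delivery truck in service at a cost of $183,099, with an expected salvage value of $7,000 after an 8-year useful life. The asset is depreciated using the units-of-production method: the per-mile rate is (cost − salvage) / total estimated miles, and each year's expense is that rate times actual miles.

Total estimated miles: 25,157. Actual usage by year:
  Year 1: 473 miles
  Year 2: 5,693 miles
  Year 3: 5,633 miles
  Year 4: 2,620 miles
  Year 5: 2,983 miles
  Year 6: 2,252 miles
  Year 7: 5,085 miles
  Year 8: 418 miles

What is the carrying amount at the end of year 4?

$82,166

Depreciable base = $183,099 − $7,000 = $176,099.
Rate = $176,099 / 25,157 miles = $7 per mile.
Year 1: 473 × $7 = $3,311. Book value $179,788.
Year 2: 5,693 × $7 = $39,851. Book value $139,937.
Year 3: 5,633 × $7 = $39,431. Book value $100,506.
Year 4: 2,620 × $7 = $18,340. Book value $82,166.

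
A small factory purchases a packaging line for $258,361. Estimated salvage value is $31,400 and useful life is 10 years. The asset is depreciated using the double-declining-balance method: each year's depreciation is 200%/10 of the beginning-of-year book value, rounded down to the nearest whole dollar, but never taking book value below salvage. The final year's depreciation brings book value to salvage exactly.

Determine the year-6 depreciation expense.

Depreciable base = $258,361 − $31,400 = $226,961.
Year 1: ⌊$258,361 × 200%/10⌋ = $51,672. Book value $206,689.
Year 2: ⌊$206,689 × 200%/10⌋ = $41,337. Book value $165,352.
Year 3: ⌊$165,352 × 200%/10⌋ = $33,070. Book value $132,282.
Year 4: ⌊$132,282 × 200%/10⌋ = $26,456. Book value $105,826.
Year 5: ⌊$105,826 × 200%/10⌋ = $21,165. Book value $84,661.
Year 6: ⌊$84,661 × 200%/10⌋ = $16,932. Book value $67,729.

$16,932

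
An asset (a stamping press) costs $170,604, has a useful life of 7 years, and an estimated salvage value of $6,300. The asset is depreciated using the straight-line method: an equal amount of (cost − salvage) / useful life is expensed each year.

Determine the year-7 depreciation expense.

Depreciable base = $170,604 − $6,300 = $164,304.
Annual expense = $164,304 / 7 = $23,472.

$23,472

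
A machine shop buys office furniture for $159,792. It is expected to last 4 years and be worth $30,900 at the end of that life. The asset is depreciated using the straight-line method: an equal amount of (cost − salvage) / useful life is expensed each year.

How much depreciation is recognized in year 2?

Depreciable base = $159,792 − $30,900 = $128,892.
Annual expense = $128,892 / 4 = $32,223.

$32,223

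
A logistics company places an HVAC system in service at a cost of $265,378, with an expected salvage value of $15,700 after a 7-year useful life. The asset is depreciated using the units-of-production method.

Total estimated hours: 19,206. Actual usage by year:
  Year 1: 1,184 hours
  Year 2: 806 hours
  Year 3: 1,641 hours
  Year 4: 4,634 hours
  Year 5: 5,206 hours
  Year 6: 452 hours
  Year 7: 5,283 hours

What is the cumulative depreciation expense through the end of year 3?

Depreciable base = $265,378 − $15,700 = $249,678.
Rate = $249,678 / 19,206 hours = $13 per hour.
Year 1: 1,184 × $13 = $15,392. Book value $249,986.
Year 2: 806 × $13 = $10,478. Book value $239,508.
Year 3: 1,641 × $13 = $21,333. Book value $218,175.
Accumulated through year 3 = $265,378 − $218,175 = $47,203.

$47,203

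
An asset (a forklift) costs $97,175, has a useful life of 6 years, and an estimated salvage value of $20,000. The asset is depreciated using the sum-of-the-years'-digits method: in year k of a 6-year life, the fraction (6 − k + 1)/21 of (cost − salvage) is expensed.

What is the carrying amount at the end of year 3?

$42,050

Depreciable base = $97,175 − $20,000 = $77,175.
Sum of the years' digits = 6+5+4+3+2+1 = 21.
Year 1: $77,175 × 6/21 = $22,050. Book value $75,125.
Year 2: $77,175 × 5/21 = $18,375. Book value $56,750.
Year 3: $77,175 × 4/21 = $14,700. Book value $42,050.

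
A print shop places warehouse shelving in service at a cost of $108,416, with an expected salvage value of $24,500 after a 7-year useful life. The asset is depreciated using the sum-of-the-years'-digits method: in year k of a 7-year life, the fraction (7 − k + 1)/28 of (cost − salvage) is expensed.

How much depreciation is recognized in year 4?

Depreciable base = $108,416 − $24,500 = $83,916.
Sum of the years' digits = 7+6+5+4+3+2+1 = 28.
Year 1: $83,916 × 7/28 = $20,979. Book value $87,437.
Year 2: $83,916 × 6/28 = $17,982. Book value $69,455.
Year 3: $83,916 × 5/28 = $14,985. Book value $54,470.
Year 4: $83,916 × 4/28 = $11,988. Book value $42,482.

$11,988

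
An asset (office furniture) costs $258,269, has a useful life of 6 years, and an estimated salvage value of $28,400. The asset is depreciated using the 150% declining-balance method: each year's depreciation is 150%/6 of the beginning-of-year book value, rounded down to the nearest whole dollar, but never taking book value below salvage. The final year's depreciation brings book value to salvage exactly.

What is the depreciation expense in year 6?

$32,890

Depreciable base = $258,269 − $28,400 = $229,869.
Year 1: ⌊$258,269 × 150%/6⌋ = $64,567. Book value $193,702.
Year 2: ⌊$193,702 × 150%/6⌋ = $48,425. Book value $145,277.
Year 3: ⌊$145,277 × 150%/6⌋ = $36,319. Book value $108,958.
Year 4: ⌊$108,958 × 150%/6⌋ = $27,239. Book value $81,719.
Year 5: ⌊$81,719 × 150%/6⌋ = $20,429. Book value $61,290.
Year 6 (final): $61,290 − $28,400 = $32,890. Book value $28,400.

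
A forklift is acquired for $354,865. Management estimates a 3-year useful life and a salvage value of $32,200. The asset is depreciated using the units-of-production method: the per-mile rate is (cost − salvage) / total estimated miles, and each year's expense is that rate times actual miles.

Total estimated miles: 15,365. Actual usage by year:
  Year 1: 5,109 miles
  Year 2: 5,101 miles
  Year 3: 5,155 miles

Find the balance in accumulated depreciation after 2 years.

$214,410

Depreciable base = $354,865 − $32,200 = $322,665.
Rate = $322,665 / 15,365 miles = $21 per mile.
Year 1: 5,109 × $21 = $107,289. Book value $247,576.
Year 2: 5,101 × $21 = $107,121. Book value $140,455.
Accumulated through year 2 = $354,865 − $140,455 = $214,410.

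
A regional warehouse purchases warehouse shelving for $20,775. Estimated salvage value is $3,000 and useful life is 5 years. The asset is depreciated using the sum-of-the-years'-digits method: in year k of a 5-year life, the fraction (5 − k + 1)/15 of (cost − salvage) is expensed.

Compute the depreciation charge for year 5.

Depreciable base = $20,775 − $3,000 = $17,775.
Sum of the years' digits = 5+4+3+2+1 = 15.
Year 1: $17,775 × 5/15 = $5,925. Book value $14,850.
Year 2: $17,775 × 4/15 = $4,740. Book value $10,110.
Year 3: $17,775 × 3/15 = $3,555. Book value $6,555.
Year 4: $17,775 × 2/15 = $2,370. Book value $4,185.
Year 5: $17,775 × 1/15 = $1,185. Book value $3,000.

$1,185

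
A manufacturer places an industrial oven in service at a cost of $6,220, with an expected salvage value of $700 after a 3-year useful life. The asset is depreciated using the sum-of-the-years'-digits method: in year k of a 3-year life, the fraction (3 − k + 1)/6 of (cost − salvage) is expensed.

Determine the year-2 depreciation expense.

Depreciable base = $6,220 − $700 = $5,520.
Sum of the years' digits = 3+2+1 = 6.
Year 1: $5,520 × 3/6 = $2,760. Book value $3,460.
Year 2: $5,520 × 2/6 = $1,840. Book value $1,620.

$1,840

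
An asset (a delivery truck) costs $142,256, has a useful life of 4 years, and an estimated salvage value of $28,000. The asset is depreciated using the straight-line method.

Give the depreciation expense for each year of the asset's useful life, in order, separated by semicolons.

$28,564; $28,564; $28,564; $28,564

Depreciable base = $142,256 − $28,000 = $114,256.
Annual expense = $114,256 / 4 = $28,564.
End of year 1: book value $113,692.
End of year 2: book value $85,128.
End of year 3: book value $56,564.
End of year 4: book value $28,000.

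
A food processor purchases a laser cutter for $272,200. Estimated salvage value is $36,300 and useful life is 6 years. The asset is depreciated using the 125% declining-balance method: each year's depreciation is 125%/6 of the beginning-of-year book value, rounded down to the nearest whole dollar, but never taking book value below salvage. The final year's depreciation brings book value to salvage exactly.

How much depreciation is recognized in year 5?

Depreciable base = $272,200 − $36,300 = $235,900.
Year 1: ⌊$272,200 × 125%/6⌋ = $56,708. Book value $215,492.
Year 2: ⌊$215,492 × 125%/6⌋ = $44,894. Book value $170,598.
Year 3: ⌊$170,598 × 125%/6⌋ = $35,541. Book value $135,057.
Year 4: ⌊$135,057 × 125%/6⌋ = $28,136. Book value $106,921.
Year 5: ⌊$106,921 × 125%/6⌋ = $22,275. Book value $84,646.

$22,275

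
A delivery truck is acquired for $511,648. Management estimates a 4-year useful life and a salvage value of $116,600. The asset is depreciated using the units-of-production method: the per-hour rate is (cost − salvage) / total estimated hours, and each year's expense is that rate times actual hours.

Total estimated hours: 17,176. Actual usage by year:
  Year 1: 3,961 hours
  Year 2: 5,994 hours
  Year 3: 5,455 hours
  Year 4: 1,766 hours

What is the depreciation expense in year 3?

$125,465

Depreciable base = $511,648 − $116,600 = $395,048.
Rate = $395,048 / 17,176 hours = $23 per hour.
Year 1: 3,961 × $23 = $91,103. Book value $420,545.
Year 2: 5,994 × $23 = $137,862. Book value $282,683.
Year 3: 5,455 × $23 = $125,465. Book value $157,218.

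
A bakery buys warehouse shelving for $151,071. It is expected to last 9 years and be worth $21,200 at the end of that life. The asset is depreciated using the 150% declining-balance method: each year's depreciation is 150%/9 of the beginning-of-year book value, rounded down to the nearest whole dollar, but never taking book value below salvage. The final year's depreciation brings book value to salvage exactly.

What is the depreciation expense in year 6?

$10,118

Depreciable base = $151,071 − $21,200 = $129,871.
Year 1: ⌊$151,071 × 150%/9⌋ = $25,178. Book value $125,893.
Year 2: ⌊$125,893 × 150%/9⌋ = $20,982. Book value $104,911.
Year 3: ⌊$104,911 × 150%/9⌋ = $17,485. Book value $87,426.
Year 4: ⌊$87,426 × 150%/9⌋ = $14,571. Book value $72,855.
Year 5: ⌊$72,855 × 150%/9⌋ = $12,142. Book value $60,713.
Year 6: ⌊$60,713 × 150%/9⌋ = $10,118. Book value $50,595.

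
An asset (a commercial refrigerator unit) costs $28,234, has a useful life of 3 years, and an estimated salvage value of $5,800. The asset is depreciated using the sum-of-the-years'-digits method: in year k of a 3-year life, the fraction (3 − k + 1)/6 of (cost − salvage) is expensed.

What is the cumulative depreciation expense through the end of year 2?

Depreciable base = $28,234 − $5,800 = $22,434.
Sum of the years' digits = 3+2+1 = 6.
Year 1: $22,434 × 3/6 = $11,217. Book value $17,017.
Year 2: $22,434 × 2/6 = $7,478. Book value $9,539.
Accumulated through year 2 = $28,234 − $9,539 = $18,695.

$18,695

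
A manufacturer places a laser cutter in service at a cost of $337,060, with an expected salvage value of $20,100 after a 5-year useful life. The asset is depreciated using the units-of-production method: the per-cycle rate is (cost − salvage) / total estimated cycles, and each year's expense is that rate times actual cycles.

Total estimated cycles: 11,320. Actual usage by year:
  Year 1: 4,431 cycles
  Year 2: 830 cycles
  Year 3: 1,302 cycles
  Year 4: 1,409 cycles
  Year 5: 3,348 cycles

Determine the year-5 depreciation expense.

$93,744

Depreciable base = $337,060 − $20,100 = $316,960.
Rate = $316,960 / 11,320 cycles = $28 per cycle.
Year 1: 4,431 × $28 = $124,068. Book value $212,992.
Year 2: 830 × $28 = $23,240. Book value $189,752.
Year 3: 1,302 × $28 = $36,456. Book value $153,296.
Year 4: 1,409 × $28 = $39,452. Book value $113,844.
Year 5: 3,348 × $28 = $93,744. Book value $20,100.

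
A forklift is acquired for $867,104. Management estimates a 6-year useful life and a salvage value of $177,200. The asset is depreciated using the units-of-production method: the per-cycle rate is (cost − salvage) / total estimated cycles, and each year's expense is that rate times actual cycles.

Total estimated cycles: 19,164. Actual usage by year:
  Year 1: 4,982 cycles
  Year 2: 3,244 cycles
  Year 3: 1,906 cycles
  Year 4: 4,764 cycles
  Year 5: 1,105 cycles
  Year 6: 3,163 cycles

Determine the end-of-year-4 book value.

Depreciable base = $867,104 − $177,200 = $689,904.
Rate = $689,904 / 19,164 cycles = $36 per cycle.
Year 1: 4,982 × $36 = $179,352. Book value $687,752.
Year 2: 3,244 × $36 = $116,784. Book value $570,968.
Year 3: 1,906 × $36 = $68,616. Book value $502,352.
Year 4: 4,764 × $36 = $171,504. Book value $330,848.

$330,848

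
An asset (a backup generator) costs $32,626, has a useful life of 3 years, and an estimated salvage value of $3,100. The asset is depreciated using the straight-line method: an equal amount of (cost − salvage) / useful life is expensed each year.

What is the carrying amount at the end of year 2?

$12,942

Depreciable base = $32,626 − $3,100 = $29,526.
Annual expense = $29,526 / 3 = $9,842.
End of year 1: book value $22,784.
End of year 2: book value $12,942.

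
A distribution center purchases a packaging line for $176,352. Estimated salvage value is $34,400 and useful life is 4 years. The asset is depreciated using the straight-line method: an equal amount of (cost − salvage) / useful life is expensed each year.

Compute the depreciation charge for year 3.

$35,488

Depreciable base = $176,352 − $34,400 = $141,952.
Annual expense = $141,952 / 4 = $35,488.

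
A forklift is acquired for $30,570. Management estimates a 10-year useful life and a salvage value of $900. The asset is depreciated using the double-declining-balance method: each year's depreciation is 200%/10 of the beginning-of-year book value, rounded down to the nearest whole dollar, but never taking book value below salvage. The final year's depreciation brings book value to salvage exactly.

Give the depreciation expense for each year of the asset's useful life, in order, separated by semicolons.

$6,114; $4,891; $3,913; $3,130; $2,504; $2,003; $1,603; $1,282; $1,026; $3,204

Depreciable base = $30,570 − $900 = $29,670.
Year 1: ⌊$30,570 × 200%/10⌋ = $6,114. Book value $24,456.
Year 2: ⌊$24,456 × 200%/10⌋ = $4,891. Book value $19,565.
Year 3: ⌊$19,565 × 200%/10⌋ = $3,913. Book value $15,652.
Year 4: ⌊$15,652 × 200%/10⌋ = $3,130. Book value $12,522.
Year 5: ⌊$12,522 × 200%/10⌋ = $2,504. Book value $10,018.
Year 6: ⌊$10,018 × 200%/10⌋ = $2,003. Book value $8,015.
Year 7: ⌊$8,015 × 200%/10⌋ = $1,603. Book value $6,412.
Year 8: ⌊$6,412 × 200%/10⌋ = $1,282. Book value $5,130.
Year 9: ⌊$5,130 × 200%/10⌋ = $1,026. Book value $4,104.
Year 10 (final): $4,104 − $900 = $3,204. Book value $900.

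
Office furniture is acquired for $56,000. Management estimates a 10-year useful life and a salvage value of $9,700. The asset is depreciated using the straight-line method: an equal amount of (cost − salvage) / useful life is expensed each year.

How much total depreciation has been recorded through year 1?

Depreciable base = $56,000 − $9,700 = $46,300.
Annual expense = $46,300 / 10 = $4,630.
End of year 1: book value $51,370.
Accumulated through year 1 = $56,000 − $51,370 = $4,630.

$4,630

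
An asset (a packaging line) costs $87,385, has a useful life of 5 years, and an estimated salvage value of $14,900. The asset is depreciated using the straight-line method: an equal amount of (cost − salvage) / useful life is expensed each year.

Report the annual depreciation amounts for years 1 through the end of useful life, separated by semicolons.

$14,497; $14,497; $14,497; $14,497; $14,497

Depreciable base = $87,385 − $14,900 = $72,485.
Annual expense = $72,485 / 5 = $14,497.
End of year 1: book value $72,888.
End of year 2: book value $58,391.
End of year 3: book value $43,894.
End of year 4: book value $29,397.
End of year 5: book value $14,900.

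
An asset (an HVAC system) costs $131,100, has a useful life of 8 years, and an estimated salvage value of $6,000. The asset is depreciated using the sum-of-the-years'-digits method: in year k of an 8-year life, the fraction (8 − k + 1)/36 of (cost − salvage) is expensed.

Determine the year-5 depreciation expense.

$13,900

Depreciable base = $131,100 − $6,000 = $125,100.
Sum of the years' digits = 8+7+6+5+4+3+2+1 = 36.
Year 1: $125,100 × 8/36 = $27,800. Book value $103,300.
Year 2: $125,100 × 7/36 = $24,325. Book value $78,975.
Year 3: $125,100 × 6/36 = $20,850. Book value $58,125.
Year 4: $125,100 × 5/36 = $17,375. Book value $40,750.
Year 5: $125,100 × 4/36 = $13,900. Book value $26,850.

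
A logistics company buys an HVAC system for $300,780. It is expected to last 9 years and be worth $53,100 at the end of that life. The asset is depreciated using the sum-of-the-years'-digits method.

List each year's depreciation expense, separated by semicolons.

$49,536; $44,032; $38,528; $33,024; $27,520; $22,016; $16,512; $11,008; $5,504

Depreciable base = $300,780 − $53,100 = $247,680.
Sum of the years' digits = 9+8+7+6+5+4+3+2+1 = 45.
Year 1: $247,680 × 9/45 = $49,536. Book value $251,244.
Year 2: $247,680 × 8/45 = $44,032. Book value $207,212.
Year 3: $247,680 × 7/45 = $38,528. Book value $168,684.
Year 4: $247,680 × 6/45 = $33,024. Book value $135,660.
Year 5: $247,680 × 5/45 = $27,520. Book value $108,140.
Year 6: $247,680 × 4/45 = $22,016. Book value $86,124.
Year 7: $247,680 × 3/45 = $16,512. Book value $69,612.
Year 8: $247,680 × 2/45 = $11,008. Book value $58,604.
Year 9: $247,680 × 1/45 = $5,504. Book value $53,100.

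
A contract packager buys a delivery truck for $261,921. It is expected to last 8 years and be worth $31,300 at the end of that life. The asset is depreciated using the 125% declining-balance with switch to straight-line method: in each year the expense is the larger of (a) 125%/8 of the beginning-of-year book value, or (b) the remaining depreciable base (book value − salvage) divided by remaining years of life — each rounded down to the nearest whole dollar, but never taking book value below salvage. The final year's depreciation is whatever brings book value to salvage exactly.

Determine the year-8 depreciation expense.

$25,207

Depreciable base = $261,921 − $31,300 = $230,621.
Year 1: DB = ⌊$261,921 × 125%/8⌋ = $40,925; SL = ⌊$230,621/8⌋ = $28,827 → take DB $40,925. Book value $220,996.
Year 2: DB = ⌊$220,996 × 125%/8⌋ = $34,530; SL = ⌊$189,696/7⌋ = $27,099 → take DB $34,530. Book value $186,466.
Year 3: DB = ⌊$186,466 × 125%/8⌋ = $29,135; SL = ⌊$155,166/6⌋ = $25,861 → take DB $29,135. Book value $157,331.
Year 4: DB = ⌊$157,331 × 125%/8⌋ = $24,582; SL = ⌊$126,031/5⌋ = $25,206 → take SL $25,206. Book value $132,125.
Year 5: DB = ⌊$132,125 × 125%/8⌋ = $20,644; SL = ⌊$100,825/4⌋ = $25,206 → take SL $25,206. Book value $106,919.
Year 6: DB = ⌊$106,919 × 125%/8⌋ = $16,706; SL = ⌊$75,619/3⌋ = $25,206 → take SL $25,206. Book value $81,713.
Year 7: DB = ⌊$81,713 × 125%/8⌋ = $12,767; SL = ⌊$50,413/2⌋ = $25,206 → take SL $25,206. Book value $56,507.
Year 8 (final): $56,507 − $31,300 = $25,207. Book value $31,300.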